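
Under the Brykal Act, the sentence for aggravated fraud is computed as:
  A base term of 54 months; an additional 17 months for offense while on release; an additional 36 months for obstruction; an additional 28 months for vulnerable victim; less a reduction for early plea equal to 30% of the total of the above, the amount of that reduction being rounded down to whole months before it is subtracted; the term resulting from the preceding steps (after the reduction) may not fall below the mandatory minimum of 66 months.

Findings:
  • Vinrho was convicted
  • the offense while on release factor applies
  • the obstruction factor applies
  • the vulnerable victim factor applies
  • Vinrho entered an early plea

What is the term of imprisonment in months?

Offense while on release enhancement: +17 months
Obstruction enhancement: +36 months
Vulnerable victim enhancement: +28 months
Adjusted term: 54 months + 17 months + 36 months + 28 months = 135 months
Early plea reduction: 30% of 135 months = 40 months (rounded down)
After reduction: 135 − 40 = 95 months
Minimum 66 months: 95 months meets the minimum, no increase.

95 months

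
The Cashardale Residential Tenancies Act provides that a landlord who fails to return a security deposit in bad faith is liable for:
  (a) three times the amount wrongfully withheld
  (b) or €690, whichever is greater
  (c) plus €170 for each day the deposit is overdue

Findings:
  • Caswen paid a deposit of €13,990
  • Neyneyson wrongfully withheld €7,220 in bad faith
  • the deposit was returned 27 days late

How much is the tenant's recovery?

€26,250

Trebled: 3 × €7,220 = €21,660
Minimum €690: €21,660 meets the minimum, no increase.
Late-return penalty: 27 × €170 = €4,590
Damages plus late penalty: €21,660 + €4,590 = €26,250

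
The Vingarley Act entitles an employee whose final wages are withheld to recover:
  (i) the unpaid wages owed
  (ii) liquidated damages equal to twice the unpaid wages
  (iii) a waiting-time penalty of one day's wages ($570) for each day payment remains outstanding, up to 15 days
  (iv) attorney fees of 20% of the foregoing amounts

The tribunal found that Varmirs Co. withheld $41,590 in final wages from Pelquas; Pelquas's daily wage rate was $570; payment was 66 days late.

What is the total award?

Total award: $159,984

Doubled: 2 × $41,590 = $83,180
Penalty days: min(66, 15) = 15
Waiting-time penalty: 15 × $570 = $8,550
Subtotal: $41,590 + $83,180 + $8,550 = $133,320
Attorney fees: 20% of $133,320 = $26,664
Total award: $133,320 + $26,664 = $159,984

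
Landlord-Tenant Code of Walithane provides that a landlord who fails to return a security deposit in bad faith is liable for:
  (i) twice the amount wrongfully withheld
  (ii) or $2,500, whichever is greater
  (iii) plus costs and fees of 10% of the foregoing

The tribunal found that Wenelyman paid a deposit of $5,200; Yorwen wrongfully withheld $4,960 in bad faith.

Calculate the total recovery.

$10,912

Doubled: 2 × $4,960 = $9,920
Minimum $2,500: $9,920 meets the minimum, no increase.
Costs and fees: 10% of $9,920 = $992
Total recovery: $9,920 + $992 = $10,912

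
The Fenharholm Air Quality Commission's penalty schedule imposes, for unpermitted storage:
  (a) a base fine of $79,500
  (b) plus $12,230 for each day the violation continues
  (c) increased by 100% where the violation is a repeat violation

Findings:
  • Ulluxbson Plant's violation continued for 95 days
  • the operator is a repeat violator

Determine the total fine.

Per-day component: 95 × $12,230 = $1,161,850
Base plus per-day: $79,500 + $1,161,850 = $1,241,350
Enhancement: 100% of $1,241,350 = $1,241,350
Enhanced fine: $1,241,350 + $1,241,350 = $2,482,700

$2,482,700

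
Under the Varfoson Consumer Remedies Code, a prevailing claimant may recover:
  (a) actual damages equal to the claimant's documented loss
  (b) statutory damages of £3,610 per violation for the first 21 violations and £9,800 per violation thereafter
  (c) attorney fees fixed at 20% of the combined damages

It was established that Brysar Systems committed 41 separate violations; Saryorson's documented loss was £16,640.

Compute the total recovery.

First 21 violations: 21 × £3,610 = £75,810
Remaining violations: (41 − 21) × £9,800 = £196,000
Statutory damages: £75,810 + £196,000 = £271,810
Combined damages: £16,640 + £271,810 = £288,450
Attorney fees: 20% of £288,450 = £57,690
Total recovery: £288,450 + £57,690 = £346,140

£346,140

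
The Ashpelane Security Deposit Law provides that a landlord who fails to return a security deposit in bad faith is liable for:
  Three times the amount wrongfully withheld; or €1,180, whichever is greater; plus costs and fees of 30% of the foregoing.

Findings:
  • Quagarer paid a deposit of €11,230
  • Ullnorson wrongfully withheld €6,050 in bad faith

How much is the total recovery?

Trebled: 3 × €6,050 = €18,150
Minimum €1,180: €18,150 meets the minimum, no increase.
Costs and fees: 30% of €18,150 = €5,445
Total recovery: €18,150 + €5,445 = €23,595

€23,595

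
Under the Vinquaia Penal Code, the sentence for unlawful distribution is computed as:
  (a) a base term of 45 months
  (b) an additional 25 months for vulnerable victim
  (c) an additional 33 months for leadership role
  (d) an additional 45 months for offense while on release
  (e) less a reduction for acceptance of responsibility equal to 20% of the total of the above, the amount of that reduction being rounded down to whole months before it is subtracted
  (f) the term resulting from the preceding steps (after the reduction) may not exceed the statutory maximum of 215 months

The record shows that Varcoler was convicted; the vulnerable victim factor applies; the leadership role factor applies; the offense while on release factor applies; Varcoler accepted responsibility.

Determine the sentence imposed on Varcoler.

Vulnerable victim enhancement: +25 months
Leadership role enhancement: +33 months
Offense while on release enhancement: +45 months
Adjusted term: 45 months + 25 months + 33 months + 45 months = 148 months
Acceptance of responsibility reduction: 20% of 148 months = 29 months (rounded down)
After reduction: 148 − 29 = 119 months
Cap at 215 months: 119 months is within the cap, no reduction.

119 months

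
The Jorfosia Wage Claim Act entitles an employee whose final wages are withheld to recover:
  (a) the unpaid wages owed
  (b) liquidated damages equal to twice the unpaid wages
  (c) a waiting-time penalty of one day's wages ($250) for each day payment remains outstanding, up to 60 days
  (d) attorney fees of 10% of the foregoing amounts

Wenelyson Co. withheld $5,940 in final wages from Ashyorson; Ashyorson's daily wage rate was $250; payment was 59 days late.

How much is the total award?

Doubled: 2 × $5,940 = $11,880
Penalty days: min(59, 60) = 59
Waiting-time penalty: 59 × $250 = $14,750
Subtotal: $5,940 + $11,880 + $14,750 = $32,570
Attorney fees: 10% of $32,570 = $3,257
Total award: $32,570 + $3,257 = $35,827

$35,827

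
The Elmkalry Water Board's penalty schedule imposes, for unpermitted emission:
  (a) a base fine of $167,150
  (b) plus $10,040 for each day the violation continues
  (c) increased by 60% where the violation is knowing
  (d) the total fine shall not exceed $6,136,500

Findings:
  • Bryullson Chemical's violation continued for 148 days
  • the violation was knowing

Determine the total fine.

$2,644,912

Per-day component: 148 × $10,040 = $1,485,920
Base plus per-day: $167,150 + $1,485,920 = $1,653,070
Enhancement: 60% of $1,653,070 = $991,842
Enhanced fine: $1,653,070 + $991,842 = $2,644,912
Cap at $6,136,500: $2,644,912 is within the cap, no reduction.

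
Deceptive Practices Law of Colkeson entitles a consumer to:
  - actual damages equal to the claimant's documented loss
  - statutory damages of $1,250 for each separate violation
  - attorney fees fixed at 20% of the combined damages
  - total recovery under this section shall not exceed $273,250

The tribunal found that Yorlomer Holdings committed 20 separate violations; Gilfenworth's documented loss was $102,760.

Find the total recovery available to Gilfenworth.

Statutory damages: 20 × $1,250 = $25,000
Combined damages: $102,760 + $25,000 = $127,760
Attorney fees: 20% of $127,760 = $25,552
Total before cap: $127,760 + $25,552 = $153,312
Cap at $273,250: $153,312 is within the cap, no reduction.

Total recovery: $153,312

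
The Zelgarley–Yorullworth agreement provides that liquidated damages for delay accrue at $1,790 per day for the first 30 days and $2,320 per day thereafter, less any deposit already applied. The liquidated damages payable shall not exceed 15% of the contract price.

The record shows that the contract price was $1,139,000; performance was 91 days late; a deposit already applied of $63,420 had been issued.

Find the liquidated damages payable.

First 30 days: 30 × $1,790 = $53,700
Remaining days: (91 − 30) × $2,320 = $141,520
Accrued per-day damages: $53,700 + $141,520 = $195,220
Less deposit already applied: $195,220 − $63,420 = $131,800
Cap: 15% of $1,139,000 = $170,850
Cap at $170,850: $131,800 is within the cap, no reduction.

$131,800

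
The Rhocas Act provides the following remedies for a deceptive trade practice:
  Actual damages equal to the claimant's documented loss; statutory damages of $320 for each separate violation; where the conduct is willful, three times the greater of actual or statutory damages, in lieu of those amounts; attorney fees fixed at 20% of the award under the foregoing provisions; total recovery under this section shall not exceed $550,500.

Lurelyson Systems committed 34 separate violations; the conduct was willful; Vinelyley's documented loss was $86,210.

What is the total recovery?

$310,356

Statutory damages: 34 × $320 = $10,880
Greater of actual damages ($86,210) or statutory damages ($10,880): $86,210
Trebled: 3 × $86,210 = $258,630
Attorney fees: 20% of $258,630 = $51,726
Total before cap: $258,630 + $51,726 = $310,356
Cap at $550,500: $310,356 is within the cap, no reduction.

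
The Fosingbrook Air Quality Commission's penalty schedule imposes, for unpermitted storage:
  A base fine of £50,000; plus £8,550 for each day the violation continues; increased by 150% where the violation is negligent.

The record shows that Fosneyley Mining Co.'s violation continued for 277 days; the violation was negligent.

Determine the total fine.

£6,045,875

Per-day component: 277 × £8,550 = £2,368,350
Base plus per-day: £50,000 + £2,368,350 = £2,418,350
Enhancement: 150% of £2,418,350 = £3,627,525
Enhanced fine: £2,418,350 + £3,627,525 = £6,045,875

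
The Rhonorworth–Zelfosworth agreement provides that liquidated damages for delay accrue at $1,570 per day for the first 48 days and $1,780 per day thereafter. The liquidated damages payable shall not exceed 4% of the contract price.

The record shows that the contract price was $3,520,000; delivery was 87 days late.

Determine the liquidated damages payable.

$140,800

First 48 days: 48 × $1,570 = $75,360
Remaining days: (87 − 48) × $1,780 = $69,420
Accrued per-day damages: $75,360 + $69,420 = $144,780
Cap: 4% of $3,520,000 = $140,800
Cap at $140,800: $144,780 exceeds the cap → $140,800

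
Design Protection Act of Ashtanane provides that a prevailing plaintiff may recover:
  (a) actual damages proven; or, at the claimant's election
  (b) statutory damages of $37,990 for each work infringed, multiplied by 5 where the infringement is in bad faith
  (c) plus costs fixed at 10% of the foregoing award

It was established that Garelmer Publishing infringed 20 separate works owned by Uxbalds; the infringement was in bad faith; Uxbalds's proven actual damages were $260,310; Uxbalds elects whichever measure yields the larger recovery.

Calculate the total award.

Statutory damages: 20 × $37,990 = $759,800
Multiplied by 5: 5 × $759,800 = $3,799,000
Greater of actual damages ($260,310) or enhanced statutory damages ($3,799,000): $3,799,000
Costs: 10% of $3,799,000 = $379,900
Award plus costs: $3,799,000 + $379,900 = $4,178,900

$4,178,900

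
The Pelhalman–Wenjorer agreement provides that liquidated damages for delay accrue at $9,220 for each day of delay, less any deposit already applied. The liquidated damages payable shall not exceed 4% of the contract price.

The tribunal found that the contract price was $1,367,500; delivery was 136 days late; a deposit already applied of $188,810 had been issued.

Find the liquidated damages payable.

$54,700

Per-day damages: 136 × $9,220 = $1,253,920
Less deposit already applied: $1,253,920 − $188,810 = $1,065,110
Cap: 4% of $1,367,500 = $54,700
Cap at $54,700: $1,065,110 exceeds the cap → $54,700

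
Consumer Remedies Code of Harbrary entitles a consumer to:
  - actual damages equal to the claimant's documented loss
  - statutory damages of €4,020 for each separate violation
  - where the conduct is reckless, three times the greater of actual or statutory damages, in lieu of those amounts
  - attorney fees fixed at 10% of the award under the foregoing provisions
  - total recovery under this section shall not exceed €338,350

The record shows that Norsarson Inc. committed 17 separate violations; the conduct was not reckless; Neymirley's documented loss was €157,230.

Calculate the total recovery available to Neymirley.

€248,127

Statutory damages: 17 × €4,020 = €68,340
Conduct not reckless: the in-lieu enhancement does not apply.
Actual plus statutory damages: €157,230 + €68,340 = €225,570
Attorney fees: 10% of €225,570 = €22,557
Total before cap: €225,570 + €22,557 = €248,127
Cap at €338,350: €248,127 is within the cap, no reduction.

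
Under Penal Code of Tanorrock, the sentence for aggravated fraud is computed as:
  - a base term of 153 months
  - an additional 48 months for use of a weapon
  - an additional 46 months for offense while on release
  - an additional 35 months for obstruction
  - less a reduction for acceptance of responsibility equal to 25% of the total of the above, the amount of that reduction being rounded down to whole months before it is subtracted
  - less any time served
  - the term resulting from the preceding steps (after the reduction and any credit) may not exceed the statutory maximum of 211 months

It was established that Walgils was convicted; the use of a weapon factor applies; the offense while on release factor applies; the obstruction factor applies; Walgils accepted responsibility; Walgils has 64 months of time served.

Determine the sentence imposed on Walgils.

Use of a weapon enhancement: +48 months
Offense while on release enhancement: +46 months
Obstruction enhancement: +35 months
Adjusted term: 153 months + 48 months + 46 months + 35 months = 282 months
Acceptance of responsibility reduction: 25% of 282 months = 70 months (rounded down)
After reduction: 282 − 70 = 212 months
Less time served: 212 months − 64 months = 148 months
Cap at 211 months: 148 months is within the cap, no reduction.

148 months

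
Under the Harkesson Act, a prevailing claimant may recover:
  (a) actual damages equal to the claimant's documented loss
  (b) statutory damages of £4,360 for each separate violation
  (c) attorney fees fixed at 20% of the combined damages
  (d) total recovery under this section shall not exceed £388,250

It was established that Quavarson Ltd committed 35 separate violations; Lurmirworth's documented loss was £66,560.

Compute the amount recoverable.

£262,992

Statutory damages: 35 × £4,360 = £152,600
Combined damages: £66,560 + £152,600 = £219,160
Attorney fees: 20% of £219,160 = £43,832
Total before cap: £219,160 + £43,832 = £262,992
Cap at £388,250: £262,992 is within the cap, no reduction.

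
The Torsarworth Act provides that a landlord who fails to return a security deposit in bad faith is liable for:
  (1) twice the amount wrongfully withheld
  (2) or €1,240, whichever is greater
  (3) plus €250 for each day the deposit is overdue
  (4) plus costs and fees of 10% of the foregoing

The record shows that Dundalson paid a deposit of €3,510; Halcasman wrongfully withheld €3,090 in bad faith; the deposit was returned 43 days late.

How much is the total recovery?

Doubled: 2 × €3,090 = €6,180
Minimum €1,240: €6,180 meets the minimum, no increase.
Late-return penalty: 43 × €250 = €10,750
Damages plus late penalty: €6,180 + €10,750 = €16,930
Costs and fees: 10% of €16,930 = €1,693
Total recovery: €16,930 + €1,693 = €18,623

€18,623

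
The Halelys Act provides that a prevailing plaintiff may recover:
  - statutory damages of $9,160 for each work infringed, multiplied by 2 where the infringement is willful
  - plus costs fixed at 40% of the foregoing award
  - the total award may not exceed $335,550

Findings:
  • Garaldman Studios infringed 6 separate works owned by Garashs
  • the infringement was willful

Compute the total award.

Statutory damages: 6 × $9,160 = $54,960
Doubled: 2 × $54,960 = $109,920
Costs: 40% of $109,920 = $43,968
Award plus costs: $109,920 + $43,968 = $153,888
Cap at $335,550: $153,888 is within the cap, no reduction.

$153,888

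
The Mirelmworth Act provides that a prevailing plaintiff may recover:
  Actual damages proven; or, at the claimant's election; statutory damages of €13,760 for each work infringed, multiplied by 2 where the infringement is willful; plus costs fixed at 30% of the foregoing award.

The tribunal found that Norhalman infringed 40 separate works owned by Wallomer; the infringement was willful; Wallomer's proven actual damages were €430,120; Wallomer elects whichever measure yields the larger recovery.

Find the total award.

Statutory damages: 40 × €13,760 = €550,400
Doubled: 2 × €550,400 = €1,100,800
Greater of actual damages (€430,120) or enhanced statutory damages (€1,100,800): €1,100,800
Costs: 30% of €1,100,800 = €330,240
Award plus costs: €1,100,800 + €330,240 = €1,431,040

€1,431,040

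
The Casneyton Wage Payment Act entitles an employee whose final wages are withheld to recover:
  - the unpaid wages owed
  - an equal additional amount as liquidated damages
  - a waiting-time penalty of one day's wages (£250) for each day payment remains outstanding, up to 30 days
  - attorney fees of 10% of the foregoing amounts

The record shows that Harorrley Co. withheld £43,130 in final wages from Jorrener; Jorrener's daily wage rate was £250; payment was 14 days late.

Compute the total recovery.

£98,736

Liquidated damages (equal amount): £43,130
Penalty days: min(14, 30) = 14
Waiting-time penalty: 14 × £250 = £3,500
Subtotal: £43,130 + £43,130 + £3,500 = £89,760
Attorney fees: 10% of £89,760 = £8,976
Total award: £89,760 + £8,976 = £98,736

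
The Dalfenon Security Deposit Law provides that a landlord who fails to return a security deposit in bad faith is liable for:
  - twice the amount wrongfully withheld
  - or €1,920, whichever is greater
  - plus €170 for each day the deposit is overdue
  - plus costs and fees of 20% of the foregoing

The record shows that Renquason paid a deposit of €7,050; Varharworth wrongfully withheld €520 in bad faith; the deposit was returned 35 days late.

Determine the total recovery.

Doubled: 2 × €520 = €1,040
Minimum €1,920: €1,040 is below the minimum → €1,920
Late-return penalty: 35 × €170 = €5,950
Damages plus late penalty: €1,920 + €5,950 = €7,870
Costs and fees: 20% of €7,870 = €1,574
Total recovery: €7,870 + €1,574 = €9,444

€9,444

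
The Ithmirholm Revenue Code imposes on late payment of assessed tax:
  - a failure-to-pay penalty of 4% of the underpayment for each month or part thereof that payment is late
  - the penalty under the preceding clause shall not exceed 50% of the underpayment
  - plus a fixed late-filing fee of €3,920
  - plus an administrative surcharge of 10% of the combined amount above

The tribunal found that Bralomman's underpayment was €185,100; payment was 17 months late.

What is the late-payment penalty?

Accrued rate: 4% × 17 = 68%, capped at 50% → 50%
Failure-to-pay penalty: 50% of €185,100 = €92,550
Penalty before surcharge: €92,550 + €3,920 = €96,470
Administrative surcharge: 10% of €96,470 = €9,647
Total penalty: €96,470 + €9,647 = €106,117

€106,117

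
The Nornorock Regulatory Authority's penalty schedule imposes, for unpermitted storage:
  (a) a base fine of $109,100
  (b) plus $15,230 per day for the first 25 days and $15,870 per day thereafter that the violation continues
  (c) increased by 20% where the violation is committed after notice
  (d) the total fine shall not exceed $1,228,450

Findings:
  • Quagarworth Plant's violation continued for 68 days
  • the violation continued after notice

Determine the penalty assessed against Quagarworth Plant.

First 25 days: 25 × $15,230 = $380,750
Remaining days: (68 − 25) × $15,870 = $682,410
Per-day component: $380,750 + $682,410 = $1,063,160
Base plus per-day: $109,100 + $1,063,160 = $1,172,260
Enhancement: 20% of $1,172,260 = $234,452
Enhanced fine: $1,172,260 + $234,452 = $1,406,712
Cap at $1,228,450: $1,406,712 exceeds the cap → $1,228,450

$1,228,450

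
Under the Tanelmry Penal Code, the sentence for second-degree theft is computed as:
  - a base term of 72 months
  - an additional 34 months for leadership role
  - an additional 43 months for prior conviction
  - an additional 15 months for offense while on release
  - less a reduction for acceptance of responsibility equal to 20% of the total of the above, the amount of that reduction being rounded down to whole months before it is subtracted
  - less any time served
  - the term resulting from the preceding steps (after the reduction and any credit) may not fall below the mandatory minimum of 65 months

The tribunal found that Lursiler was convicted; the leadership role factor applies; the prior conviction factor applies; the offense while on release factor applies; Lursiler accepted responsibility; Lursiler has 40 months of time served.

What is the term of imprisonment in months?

Sentence: 92 months

Leadership role enhancement: +34 months
Prior conviction enhancement: +43 months
Offense while on release enhancement: +15 months
Adjusted term: 72 months + 34 months + 43 months + 15 months = 164 months
Acceptance of responsibility reduction: 20% of 164 months = 32 months (rounded down)
After reduction: 164 − 32 = 132 months
Less time served: 132 months − 40 months = 92 months
Minimum 65 months: 92 months meets the minimum, no increase.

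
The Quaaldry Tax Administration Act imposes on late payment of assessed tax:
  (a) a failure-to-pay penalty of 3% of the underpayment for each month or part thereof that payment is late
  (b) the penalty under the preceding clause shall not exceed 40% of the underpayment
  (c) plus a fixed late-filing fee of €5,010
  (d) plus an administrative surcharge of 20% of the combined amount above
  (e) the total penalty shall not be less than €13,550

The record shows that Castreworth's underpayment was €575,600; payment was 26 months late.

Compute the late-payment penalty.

€282,300

Accrued rate: 3% × 26 = 78%, capped at 40% → 40%
Failure-to-pay penalty: 40% of €575,600 = €230,240
Penalty before surcharge: €230,240 + €5,010 = €235,250
Administrative surcharge: 20% of €235,250 = €47,050
Total penalty: €235,250 + €47,050 = €282,300
Minimum €13,550: €282,300 meets the minimum, no increase.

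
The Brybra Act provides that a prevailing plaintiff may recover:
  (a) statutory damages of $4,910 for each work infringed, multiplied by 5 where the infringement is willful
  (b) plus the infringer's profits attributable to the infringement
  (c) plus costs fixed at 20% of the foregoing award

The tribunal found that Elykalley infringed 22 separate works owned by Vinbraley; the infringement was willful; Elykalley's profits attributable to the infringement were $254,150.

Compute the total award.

Award: $953,100

Statutory damages: 22 × $4,910 = $108,020
Multiplied by 5: 5 × $108,020 = $540,100
Combined award: $540,100 + $254,150 = $794,250
Costs: 20% of $794,250 = $158,850
Award plus costs: $794,250 + $158,850 = $953,100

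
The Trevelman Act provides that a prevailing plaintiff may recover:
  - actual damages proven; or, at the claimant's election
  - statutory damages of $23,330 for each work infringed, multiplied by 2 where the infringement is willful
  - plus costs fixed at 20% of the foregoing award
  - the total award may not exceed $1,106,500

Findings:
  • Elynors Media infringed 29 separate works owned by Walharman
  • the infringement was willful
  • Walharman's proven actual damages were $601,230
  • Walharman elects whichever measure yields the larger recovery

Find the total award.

$1,106,500

Statutory damages: 29 × $23,330 = $676,570
Doubled: 2 × $676,570 = $1,353,140
Greater of actual damages ($601,230) or enhanced statutory damages ($1,353,140): $1,353,140
Costs: 20% of $1,353,140 = $270,628
Award plus costs: $1,353,140 + $270,628 = $1,623,768
Cap at $1,106,500: $1,623,768 exceeds the cap → $1,106,500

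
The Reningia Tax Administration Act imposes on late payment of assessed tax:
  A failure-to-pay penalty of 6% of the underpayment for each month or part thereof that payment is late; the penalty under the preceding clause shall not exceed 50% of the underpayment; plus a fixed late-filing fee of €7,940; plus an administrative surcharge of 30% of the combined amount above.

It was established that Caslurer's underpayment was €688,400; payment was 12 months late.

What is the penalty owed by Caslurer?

€457,782

Accrued rate: 6% × 12 = 72%, capped at 50% → 50%
Failure-to-pay penalty: 50% of €688,400 = €344,200
Penalty before surcharge: €344,200 + €7,940 = €352,140
Administrative surcharge: 30% of €352,140 = €105,642
Total penalty: €352,140 + €105,642 = €457,782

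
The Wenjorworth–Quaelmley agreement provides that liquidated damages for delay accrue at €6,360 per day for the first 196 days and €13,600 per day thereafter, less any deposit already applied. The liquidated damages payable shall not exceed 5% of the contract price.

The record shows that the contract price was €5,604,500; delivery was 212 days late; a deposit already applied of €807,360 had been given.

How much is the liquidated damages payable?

First 196 days: 196 × €6,360 = €1,246,560
Remaining days: (212 − 196) × €13,600 = €217,600
Accrued per-day damages: €1,246,560 + €217,600 = €1,464,160
Less deposit already applied: €1,464,160 − €807,360 = €656,800
Cap: 5% of €5,604,500 = €280,225
Cap at €280,225: €656,800 exceeds the cap → €280,225

€280,225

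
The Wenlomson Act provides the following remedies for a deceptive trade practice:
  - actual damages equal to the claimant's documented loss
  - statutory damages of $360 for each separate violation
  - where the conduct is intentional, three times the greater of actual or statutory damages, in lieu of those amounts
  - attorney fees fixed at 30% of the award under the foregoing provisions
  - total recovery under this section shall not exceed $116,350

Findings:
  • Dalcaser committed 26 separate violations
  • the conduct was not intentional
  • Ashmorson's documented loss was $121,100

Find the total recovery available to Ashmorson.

Statutory damages: 26 × $360 = $9,360
Conduct not intentional: the in-lieu enhancement does not apply.
Actual plus statutory damages: $121,100 + $9,360 = $130,460
Attorney fees: 30% of $130,460 = $39,138
Total before cap: $130,460 + $39,138 = $169,598
Cap at $116,350: $169,598 exceeds the cap → $116,350

$116,350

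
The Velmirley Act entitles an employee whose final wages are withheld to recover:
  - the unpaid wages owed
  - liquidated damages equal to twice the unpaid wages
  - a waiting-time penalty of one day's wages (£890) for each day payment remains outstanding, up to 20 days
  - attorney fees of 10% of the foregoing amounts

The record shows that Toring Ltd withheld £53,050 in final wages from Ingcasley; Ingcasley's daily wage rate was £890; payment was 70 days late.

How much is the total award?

Doubled: 2 × £53,050 = £106,100
Penalty days: min(70, 20) = 20
Waiting-time penalty: 20 × £890 = £17,800
Subtotal: £53,050 + £106,100 + £17,800 = £176,950
Attorney fees: 10% of £176,950 = £17,695
Total award: £176,950 + £17,695 = £194,645

£194,645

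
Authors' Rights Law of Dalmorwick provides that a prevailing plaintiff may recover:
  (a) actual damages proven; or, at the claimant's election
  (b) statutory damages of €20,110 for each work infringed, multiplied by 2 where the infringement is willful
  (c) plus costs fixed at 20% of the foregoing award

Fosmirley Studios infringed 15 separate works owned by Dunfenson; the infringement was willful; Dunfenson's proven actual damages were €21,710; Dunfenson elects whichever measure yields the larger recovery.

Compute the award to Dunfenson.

€723,960

Statutory damages: 15 × €20,110 = €301,650
Doubled: 2 × €301,650 = €603,300
Greater of actual damages (€21,710) or enhanced statutory damages (€603,300): €603,300
Costs: 20% of €603,300 = €120,660
Award plus costs: €603,300 + €120,660 = €723,960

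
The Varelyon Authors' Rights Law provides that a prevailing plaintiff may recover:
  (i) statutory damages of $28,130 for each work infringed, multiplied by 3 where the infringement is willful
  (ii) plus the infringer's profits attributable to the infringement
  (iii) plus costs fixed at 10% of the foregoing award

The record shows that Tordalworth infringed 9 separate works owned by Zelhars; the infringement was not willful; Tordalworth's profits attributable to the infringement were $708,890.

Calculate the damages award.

$1,058,266

Statutory damages: 9 × $28,130 = $253,170
Infringement not willful: no ×3 enhancement.
Combined award: $253,170 + $708,890 = $962,060
Costs: 10% of $962,060 = $96,206
Award plus costs: $962,060 + $96,206 = $1,058,266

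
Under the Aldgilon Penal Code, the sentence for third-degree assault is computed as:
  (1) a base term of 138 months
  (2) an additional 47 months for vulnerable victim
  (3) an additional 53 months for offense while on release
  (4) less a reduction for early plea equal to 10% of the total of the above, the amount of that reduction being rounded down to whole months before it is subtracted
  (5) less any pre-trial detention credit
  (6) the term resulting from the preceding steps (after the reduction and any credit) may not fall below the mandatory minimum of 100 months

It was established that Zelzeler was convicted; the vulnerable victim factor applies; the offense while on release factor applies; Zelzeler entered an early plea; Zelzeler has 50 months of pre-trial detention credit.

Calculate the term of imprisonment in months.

Vulnerable victim enhancement: +47 months
Offense while on release enhancement: +53 months
Adjusted term: 138 months + 47 months + 53 months = 238 months
Early plea reduction: 10% of 238 months = 23 months (rounded down)
After reduction: 238 − 23 = 215 months
Less pre-trial detention credit: 215 months − 50 months = 165 months
Minimum 100 months: 165 months meets the minimum, no increase.

165 months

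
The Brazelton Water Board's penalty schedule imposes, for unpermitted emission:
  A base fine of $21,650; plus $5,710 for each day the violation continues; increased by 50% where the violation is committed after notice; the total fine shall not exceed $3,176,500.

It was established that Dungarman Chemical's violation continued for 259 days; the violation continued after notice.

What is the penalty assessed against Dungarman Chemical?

Per-day component: 259 × $5,710 = $1,478,890
Base plus per-day: $21,650 + $1,478,890 = $1,500,540
Enhancement: 50% of $1,500,540 = $750,270
Enhanced fine: $1,500,540 + $750,270 = $2,250,810
Cap at $3,176,500: $2,250,810 is within the cap, no reduction.

Civil penalty: $2,250,810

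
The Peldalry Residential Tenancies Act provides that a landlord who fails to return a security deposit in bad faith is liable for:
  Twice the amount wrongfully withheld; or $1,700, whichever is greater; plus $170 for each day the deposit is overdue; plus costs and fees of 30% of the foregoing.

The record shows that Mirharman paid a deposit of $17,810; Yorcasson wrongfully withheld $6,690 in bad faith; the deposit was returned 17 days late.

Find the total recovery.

Doubled: 2 × $6,690 = $13,380
Minimum $1,700: $13,380 meets the minimum, no increase.
Late-return penalty: 17 × $170 = $2,890
Damages plus late penalty: $13,380 + $2,890 = $16,270
Costs and fees: 30% of $16,270 = $4,881
Total recovery: $16,270 + $4,881 = $21,151

$21,151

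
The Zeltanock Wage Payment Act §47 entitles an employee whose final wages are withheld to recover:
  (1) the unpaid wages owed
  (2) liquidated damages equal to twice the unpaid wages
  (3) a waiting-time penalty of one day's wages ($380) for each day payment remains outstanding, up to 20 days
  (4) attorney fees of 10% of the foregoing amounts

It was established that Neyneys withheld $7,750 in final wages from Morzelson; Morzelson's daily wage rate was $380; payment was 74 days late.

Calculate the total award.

$33,935

Doubled: 2 × $7,750 = $15,500
Penalty days: min(74, 20) = 20
Waiting-time penalty: 20 × $380 = $7,600
Subtotal: $7,750 + $15,500 + $7,600 = $30,850
Attorney fees: 10% of $30,850 = $3,085
Total award: $30,850 + $3,085 = $33,935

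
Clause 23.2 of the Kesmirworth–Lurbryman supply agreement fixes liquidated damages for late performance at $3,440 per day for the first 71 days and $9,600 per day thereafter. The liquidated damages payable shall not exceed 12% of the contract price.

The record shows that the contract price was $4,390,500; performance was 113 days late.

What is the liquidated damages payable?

First 71 days: 71 × $3,440 = $244,240
Remaining days: (113 − 71) × $9,600 = $403,200
Accrued per-day damages: $244,240 + $403,200 = $647,440
Cap: 12% of $4,390,500 = $526,860
Cap at $526,860: $647,440 exceeds the cap → $526,860

$526,860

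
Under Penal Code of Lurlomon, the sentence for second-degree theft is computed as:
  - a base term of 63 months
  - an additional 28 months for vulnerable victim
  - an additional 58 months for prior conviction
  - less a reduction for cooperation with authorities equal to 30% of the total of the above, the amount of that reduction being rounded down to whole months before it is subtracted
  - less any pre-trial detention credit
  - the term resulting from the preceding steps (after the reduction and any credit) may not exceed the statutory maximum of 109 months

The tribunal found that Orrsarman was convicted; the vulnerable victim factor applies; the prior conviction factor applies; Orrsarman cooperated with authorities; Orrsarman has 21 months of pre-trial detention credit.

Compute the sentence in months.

84 months

Vulnerable victim enhancement: +28 months
Prior conviction enhancement: +58 months
Adjusted term: 63 months + 28 months + 58 months = 149 months
Cooperation with authorities reduction: 30% of 149 months = 44 months (rounded down)
After reduction: 149 − 44 = 105 months
Less pre-trial detention credit: 105 months − 21 months = 84 months
Cap at 109 months: 84 months is within the cap, no reduction.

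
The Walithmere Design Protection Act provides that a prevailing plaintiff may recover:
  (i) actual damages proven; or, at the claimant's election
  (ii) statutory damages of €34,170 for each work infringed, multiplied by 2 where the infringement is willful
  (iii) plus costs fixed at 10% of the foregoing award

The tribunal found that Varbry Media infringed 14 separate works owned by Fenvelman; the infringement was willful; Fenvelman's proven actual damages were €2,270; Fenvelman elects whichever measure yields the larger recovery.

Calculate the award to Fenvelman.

€1,052,436

Statutory damages: 14 × €34,170 = €478,380
Doubled: 2 × €478,380 = €956,760
Greater of actual damages (€2,270) or enhanced statutory damages (€956,760): €956,760
Costs: 10% of €956,760 = €95,676
Award plus costs: €956,760 + €95,676 = €1,052,436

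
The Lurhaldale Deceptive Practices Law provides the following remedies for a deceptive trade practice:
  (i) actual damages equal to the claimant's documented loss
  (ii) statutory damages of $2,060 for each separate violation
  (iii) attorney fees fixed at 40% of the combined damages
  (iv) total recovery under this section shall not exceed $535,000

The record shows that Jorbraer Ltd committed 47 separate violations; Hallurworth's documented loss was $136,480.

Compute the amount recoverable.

Statutory damages: 47 × $2,060 = $96,820
Combined damages: $136,480 + $96,820 = $233,300
Attorney fees: 40% of $233,300 = $93,320
Total before cap: $233,300 + $93,320 = $326,620
Cap at $535,000: $326,620 is within the cap, no reduction.

$326,620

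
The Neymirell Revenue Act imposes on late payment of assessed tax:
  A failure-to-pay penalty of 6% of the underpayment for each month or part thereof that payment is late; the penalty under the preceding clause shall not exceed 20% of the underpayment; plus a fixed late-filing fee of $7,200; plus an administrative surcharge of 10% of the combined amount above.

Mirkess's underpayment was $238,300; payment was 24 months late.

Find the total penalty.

$60,346

Accrued rate: 6% × 24 = 144%, capped at 20% → 20%
Failure-to-pay penalty: 20% of $238,300 = $47,660
Penalty before surcharge: $47,660 + $7,200 = $54,860
Administrative surcharge: 10% of $54,860 = $5,486
Total penalty: $54,860 + $5,486 = $60,346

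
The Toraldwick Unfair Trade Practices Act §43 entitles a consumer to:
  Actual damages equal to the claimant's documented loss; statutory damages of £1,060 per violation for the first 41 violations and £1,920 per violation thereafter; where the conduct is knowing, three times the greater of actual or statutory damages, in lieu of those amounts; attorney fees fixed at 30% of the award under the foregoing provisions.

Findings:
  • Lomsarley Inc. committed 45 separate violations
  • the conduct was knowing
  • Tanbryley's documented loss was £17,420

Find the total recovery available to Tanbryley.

Total recovery: £199,446

First 41 violations: 41 × £1,060 = £43,460
Remaining violations: (45 − 41) × £1,920 = £7,680
Statutory damages: £43,460 + £7,680 = £51,140
Greater of actual damages (£17,420) or statutory damages (£51,140): £51,140
Trebled: 3 × £51,140 = £153,420
Attorney fees: 30% of £153,420 = £46,026
Total recovery: £153,420 + £46,026 = £199,446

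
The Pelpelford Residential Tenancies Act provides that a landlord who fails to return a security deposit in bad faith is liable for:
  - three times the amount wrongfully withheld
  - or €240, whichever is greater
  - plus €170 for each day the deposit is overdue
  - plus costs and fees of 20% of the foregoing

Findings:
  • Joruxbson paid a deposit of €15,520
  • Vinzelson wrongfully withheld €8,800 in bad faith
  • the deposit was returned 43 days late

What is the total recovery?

Trebled: 3 × €8,800 = €26,400
Minimum €240: €26,400 meets the minimum, no increase.
Late-return penalty: 43 × €170 = €7,310
Damages plus late penalty: €26,400 + €7,310 = €33,710
Costs and fees: 20% of €33,710 = €6,742
Total recovery: €33,710 + €6,742 = €40,452

€40,452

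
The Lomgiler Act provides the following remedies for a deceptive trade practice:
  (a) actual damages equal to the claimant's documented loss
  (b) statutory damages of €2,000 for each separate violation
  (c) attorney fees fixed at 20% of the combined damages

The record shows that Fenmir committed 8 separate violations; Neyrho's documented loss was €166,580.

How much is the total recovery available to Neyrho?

Statutory damages: 8 × €2,000 = €16,000
Combined damages: €166,580 + €16,000 = €182,580
Attorney fees: 20% of €182,580 = €36,516
Total recovery: €182,580 + €36,516 = €219,096

€219,096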